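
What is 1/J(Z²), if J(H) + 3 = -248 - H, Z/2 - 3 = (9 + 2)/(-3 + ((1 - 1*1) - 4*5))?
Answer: -529/146235 ≈ -0.0036175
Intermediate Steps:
Z = 116/23 (Z = 6 + 2*((9 + 2)/(-3 + ((1 - 1*1) - 4*5))) = 6 + 2*(11/(-3 + ((1 - 1) - 20))) = 6 + 2*(11/(-3 + (0 - 20))) = 6 + 2*(11/(-3 - 20)) = 6 + 2*(11/(-23)) = 6 + 2*(11*(-1/23)) = 6 + 2*(-11/23) = 6 - 22/23 = 116/23 ≈ 5.0435)
J(H) = -251 - H (J(H) = -3 + (-248 - H) = -251 - H)
1/J(Z²) = 1/(-251 - (116/23)²) = 1/(-251 - 1*13456/529) = 1/(-251 - 13456/529) = 1/(-146235/529) = -529/146235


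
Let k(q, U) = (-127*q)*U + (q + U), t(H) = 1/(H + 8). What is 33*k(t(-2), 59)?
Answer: -39259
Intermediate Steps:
t(H) = 1/(8 + H)
k(q, U) = U + q - 127*U*q (k(q, U) = -127*U*q + (U + q) = U + q - 127*U*q)
33*k(t(-2), 59) = 33*(59 + 1/(8 - 2) - 127*59/(8 - 2)) = 33*(59 + 1/6 - 127*59/6) = 33*(59 + 1/6 - 127*59*1/6) = 33*(59 + 1/6 - 7493/6) = 33*(-3569/3) = -39259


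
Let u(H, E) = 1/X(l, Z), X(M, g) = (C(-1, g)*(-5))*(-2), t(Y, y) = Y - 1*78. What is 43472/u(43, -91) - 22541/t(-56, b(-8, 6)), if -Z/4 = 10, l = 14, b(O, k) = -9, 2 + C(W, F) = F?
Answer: -2446581619/134 ≈ -1.8258e+7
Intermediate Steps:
C(W, F) = -2 + F
t(Y, y) = -78 + Y (t(Y, y) = Y - 78 = -78 + Y)
Z = -40 (Z = -4*10 = -40)
X(M, g) = -20 + 10*g (X(M, g) = ((-2 + g)*(-5))*(-2) = (10 - 5*g)*(-2) = -20 + 10*g)
u(H, E) = -1/420 (u(H, E) = 1/(-20 + 10*(-40)) = 1/(-20 - 400) = 1/(-420) = -1/420)
43472/u(43, -91) - 22541/t(-56, b(-8, 6)) = 43472/(-1/420) - 22541/(-78 - 56) = 43472*(-420) - 22541/(-134) = -18258240 - 22541*(-1/134) = -18258240 + 22541/134 = -2446581619/134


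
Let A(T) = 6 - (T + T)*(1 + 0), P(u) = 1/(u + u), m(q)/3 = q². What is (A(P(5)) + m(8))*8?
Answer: 7912/5 ≈ 1582.4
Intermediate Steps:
m(q) = 3*q²
P(u) = 1/(2*u)
A(T) = 6 - 2*T
(A(P(5)) + m(8))*8 = ((6 - 1/5) + 3*8²)*8 = ((6 - 1/5) + 3*64)*8 = ((6 - 2*⅒) + 192)*8 = ((6 - ⅕) + 192)*8 = (29/5 + 192)*8 = (989/5)*8 = 7912/5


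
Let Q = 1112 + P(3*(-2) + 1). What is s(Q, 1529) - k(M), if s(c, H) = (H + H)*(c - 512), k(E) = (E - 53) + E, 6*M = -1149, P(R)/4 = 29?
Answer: 2189964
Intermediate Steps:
P(R) = 116 (P(R) = 4*29 = 116)
M = -383/2 (M = (1/6)*(-1149) = -383/2 ≈ -191.50)
k(E) = -53 + 2*E (k(E) = (-53 + E) + E = -53 + 2*E)
Q = 1228 (Q = 1112 + 116 = 1228)
s(c, H) = 2*H*(-512 + c) (s(c, H) = (2*H)*(-512 + c) = 2*H*(-512 + c))
s(Q, 1529) - k(M) = 2*1529*(-512 + 1228) - (-53 + 2*(-383/2)) = 2*1529*716 - (-53 - 383) = 2189528 - 1*(-436) = 2189528 + 436 = 2189964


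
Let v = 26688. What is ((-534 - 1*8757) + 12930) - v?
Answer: -23049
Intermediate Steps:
((-534 - 1*8757) + 12930) - v = ((-534 - 1*8757) + 12930) - 1*26688 = ((-534 - 8757) + 12930) - 26688 = (-9291 + 12930) - 26688 = 3639 - 26688 = -23049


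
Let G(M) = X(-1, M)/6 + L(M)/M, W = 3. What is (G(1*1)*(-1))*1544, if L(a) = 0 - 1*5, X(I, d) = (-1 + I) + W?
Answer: 22388/3 ≈ 7462.7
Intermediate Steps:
X(I, d) = 2 + I (X(I, d) = (-1 + I) + 3 = 2 + I)
L(a) = -5 (L(a) = 0 - 5 = -5)
G(M) = ⅙ - 5/M (G(M) = (2 - 1)/6 - 5/M = 1*(⅙) - 5/M = ⅙ - 5/M)
(G(1*1)*(-1))*1544 = (((-30 + 1*1)/(6*((1*1))))*(-1))*1544 = (((⅙)*(-30 + 1)/1)*(-1))*1544 = (((⅙)*1*(-29))*(-1))*1544 = -29/6*(-1)*1544 = (29/6)*1544 = 22388/3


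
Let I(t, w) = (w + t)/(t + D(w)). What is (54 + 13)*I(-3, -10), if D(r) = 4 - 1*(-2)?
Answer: -871/3 ≈ -290.33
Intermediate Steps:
D(r) = 6 (D(r) = 4 + 2 = 6)
I(t, w) = (t + w)/(6 + t) (I(t, w) = (w + t)/(t + 6) = (t + w)/(6 + t))
(54 + 13)*I(-3, -10) = (54 + 13)*((-3 - 10)/(6 - 3)) = 67*(-13/3) = -871/3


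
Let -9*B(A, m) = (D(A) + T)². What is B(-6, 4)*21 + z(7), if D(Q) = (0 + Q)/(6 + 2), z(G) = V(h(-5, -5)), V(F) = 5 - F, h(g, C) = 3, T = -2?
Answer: -751/48 ≈ -15.646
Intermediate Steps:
z(G) = 2 (z(G) = 5 - 1*3 = 5 - 3 = 2)
D(Q) = Q/8
B(A, m) = -(-2 + A/8)²/9 (B(A, m) = -(A/8 - 2)²/9 = -(-2 + A/8)²/9)
B(-6, 4)*21 + z(7) = -(-16 - 6)²/576*21 + 2 = -1/576*(-22)²*21 + 2 = -1/576*484*21 + 2 = -121/144*21 + 2 = -847/48 + 2 = -751/48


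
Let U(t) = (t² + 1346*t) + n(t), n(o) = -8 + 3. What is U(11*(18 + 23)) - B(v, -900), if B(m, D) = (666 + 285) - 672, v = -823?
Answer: 810163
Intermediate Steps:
n(o) = -5
U(t) = -5 + t² + 1346*t (U(t) = (t² + 1346*t) - 5 = -5 + t² + 1346*t)
B(m, D) = 279 (B(m, D) = 951 - 672 = 279)
U(11*(18 + 23)) - B(v, -900) = (-5 + (11*(18 + 23))² + 1346*(11*(18 + 23))) - 1*279 = (-5 + (11*41)² + 1346*(11*41)) - 279 = (-5 + 451² + 1346*451) - 279 = (-5 + 203401 + 607046) - 279 = 810442 - 279 = 810163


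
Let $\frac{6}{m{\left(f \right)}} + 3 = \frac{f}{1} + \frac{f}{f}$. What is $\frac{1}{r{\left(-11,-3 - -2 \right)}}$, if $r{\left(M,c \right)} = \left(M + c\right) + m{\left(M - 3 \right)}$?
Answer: $- \frac{8}{99} \approx -0.080808$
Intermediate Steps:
$m{\left(f \right)} = \frac{6}{-2 + f}$ ($m{\left(f \right)} = \frac{6}{-3 + \left(\frac{f}{1} + \frac{f}{f}\right)} = \frac{6}{-3 + \left(f 1 + 1\right)} = \frac{6}{-3 + \left(f + 1\right)} = \frac{6}{-3 + \left(1 + f\right)} = \frac{6}{-2 + f}$)
$r{\left(M,c \right)} = M + c + \frac{6}{-5 + M}$ ($r{\left(M,c \right)} = \left(M + c\right) + \frac{6}{-2 + \left(M - 3\right)} = \left(M + c\right) + \frac{6}{-2 + \left(-3 + M\right)} = \left(M + c\right) + \frac{6}{-5 + M} = M + c + \frac{6}{-5 + M}$)
$\frac{1}{r{\left(-11,-3 - -2 \right)}} = \frac{1}{\frac{1}{-5 - 11} \left(6 + \left(-5 - 11\right) \left(-11 - 1\right)\right)} = \frac{1}{\frac{1}{-16} \left(6 - 16 \left(-11 + \left(-3 + 2\right)\right)\right)} = \frac{1}{\left(- \frac{1}{16}\right) \left(6 - 16 \left(-11 - 1\right)\right)} = \frac{1}{\left(- \frac{1}{16}\right) \left(6 - -192\right)} = \frac{1}{\left(- \frac{1}{16}\right) \left(6 + 192\right)} = \frac{1}{\left(- \frac{1}{16}\right) 198} = \frac{1}{- \frac{99}{8}} = - \frac{8}{99}$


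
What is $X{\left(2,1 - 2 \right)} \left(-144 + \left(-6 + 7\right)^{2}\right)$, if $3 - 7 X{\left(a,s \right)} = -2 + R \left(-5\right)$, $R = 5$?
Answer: $- \frac{4290}{7} \approx -612.86$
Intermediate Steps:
$X{\left(a,s \right)} = \frac{30}{7}$ ($X{\left(a,s \right)} = \frac{3}{7} - \frac{-2 + 5 \left(-5\right)}{7} = \frac{3}{7} - \frac{-2 - 25}{7} = \frac{3}{7} - - \frac{27}{7} = \frac{3}{7} + \frac{27}{7} = \frac{30}{7}$)
$X{\left(2,1 - 2 \right)} \left(-144 + \left(-6 + 7\right)^{2}\right) = \frac{30 \left(-144 + \left(-6 + 7\right)^{2}\right)}{7} = \frac{30 \left(-144 + 1^{2}\right)}{7} = \frac{30 \left(-144 + 1\right)}{7} = \frac{30}{7} \left(-143\right) = - \frac{4290}{7}$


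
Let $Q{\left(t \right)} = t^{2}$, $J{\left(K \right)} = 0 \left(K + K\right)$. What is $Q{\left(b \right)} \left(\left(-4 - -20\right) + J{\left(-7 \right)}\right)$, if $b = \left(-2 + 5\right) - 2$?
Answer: $16$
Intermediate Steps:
$b = 1$ ($b = 3 - 2 = 1$)
$J{\left(K \right)} = 0$ ($J{\left(K \right)} = 0 \cdot 2 K = 0$)
$Q{\left(b \right)} \left(\left(-4 - -20\right) + J{\left(-7 \right)}\right) = 1^{2} \left(\left(-4 - -20\right) + 0\right) = 1 \left(\left(-4 + 20\right) + 0\right) = 1 \left(16 + 0\right) = 1 \cdot 16 = 16$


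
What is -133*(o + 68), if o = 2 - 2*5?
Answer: -7980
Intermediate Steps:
o = -8 (o = 2 - 10 = -8)
-133*(o + 68) = -133*(-8 + 68) = -133*60 = -7980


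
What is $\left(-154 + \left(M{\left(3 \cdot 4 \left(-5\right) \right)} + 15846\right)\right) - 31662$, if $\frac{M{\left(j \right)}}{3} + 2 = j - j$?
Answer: $-15976$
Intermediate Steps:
$M{\left(j \right)} = -6$ ($M{\left(j \right)} = -6 + 3 \left(j - j\right) = -6 + 3 \cdot 0 = -6 + 0 = -6$)
$\left(-154 + \left(M{\left(3 \cdot 4 \left(-5\right) \right)} + 15846\right)\right) - 31662 = \left(-154 + \left(-6 + 15846\right)\right) - 31662 = \left(-154 + 15840\right) - 31662 = 15686 - 31662 = -15976$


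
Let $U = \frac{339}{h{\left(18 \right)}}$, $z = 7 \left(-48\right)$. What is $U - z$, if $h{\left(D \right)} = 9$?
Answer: $\frac{1121}{3} \approx 373.67$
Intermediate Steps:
$z = -336$
$U = \frac{113}{3}$ ($U = \frac{339}{9} = 339 \cdot \frac{1}{9} = \frac{113}{3} \approx 37.667$)
$U - z = \frac{113}{3} - -336 = \frac{113}{3} + 336 = \frac{1121}{3}$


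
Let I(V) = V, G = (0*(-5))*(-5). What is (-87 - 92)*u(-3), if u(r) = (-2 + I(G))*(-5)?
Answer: -1790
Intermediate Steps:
G = 0 (G = 0*(-5) = 0)
u(r) = 10 (u(r) = (-2 + 0)*(-5) = -2*(-5) = 10)
(-87 - 92)*u(-3) = (-87 - 92)*10 = -179*10 = -1790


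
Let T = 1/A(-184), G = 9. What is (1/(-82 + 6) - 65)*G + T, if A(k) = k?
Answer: -2045593/3496 ≈ -585.12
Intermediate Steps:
T = -1/184 (T = 1/(-184) = -1/184 ≈ -0.0054348)
(1/(-82 + 6) - 65)*G + T = (1/(-82 + 6) - 65)*9 - 1/184 = (1/(-76) - 65)*9 - 1/184 = (-1/76 - 65)*9 - 1/184 = -4941/76*9 - 1/184 = -44469/76 - 1/184 = -2045593/3496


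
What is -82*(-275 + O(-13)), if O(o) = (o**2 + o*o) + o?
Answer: -4100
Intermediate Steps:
O(o) = o + 2*o**2 (O(o) = (o**2 + o**2) + o = 2*o**2 + o = o + 2*o**2)
-82*(-275 + O(-13)) = -82*(-275 - 13*(1 + 2*(-13))) = -82*(-275 - 13*(1 - 26)) = -82*(-275 - 13*(-25)) = -82*(-275 + 325) = -82*50 = -4100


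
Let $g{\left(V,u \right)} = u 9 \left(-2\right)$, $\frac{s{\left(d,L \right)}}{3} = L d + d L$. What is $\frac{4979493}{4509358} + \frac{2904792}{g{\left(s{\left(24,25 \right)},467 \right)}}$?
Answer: $- \frac{2176148237563}{6317610558} \approx -344.46$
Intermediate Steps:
$s{\left(d,L \right)} = 6 L d$ ($s{\left(d,L \right)} = 3 \left(L d + d L\right) = 3 \left(L d + L d\right) = 3 \cdot 2 L d = 6 L d$)
$g{\left(V,u \right)} = - 18 u$ ($g{\left(V,u \right)} = 9 u \left(-2\right) = - 18 u$)
$\frac{4979493}{4509358} + \frac{2904792}{g{\left(s{\left(24,25 \right)},467 \right)}} = \frac{4979493}{4509358} + \frac{2904792}{\left(-18\right) 467} = 4979493 \cdot \frac{1}{4509358} + \frac{2904792}{-8406} = \frac{4979493}{4509358} + 2904792 \left(- \frac{1}{8406}\right) = \frac{4979493}{4509358} - \frac{484132}{1401} = - \frac{2176148237563}{6317610558}$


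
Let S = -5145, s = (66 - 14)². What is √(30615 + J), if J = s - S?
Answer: 8*√601 ≈ 196.12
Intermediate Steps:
s = 2704 (s = 52² = 2704)
J = 7849 (J = 2704 - 1*(-5145) = 2704 + 5145 = 7849)
√(30615 + J) = √(30615 + 7849) = √38464 = 8*√601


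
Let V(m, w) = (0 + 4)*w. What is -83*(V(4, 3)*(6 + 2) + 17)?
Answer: -9379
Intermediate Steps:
V(m, w) = 4*w
-83*(V(4, 3)*(6 + 2) + 17) = -83*((4*3)*(6 + 2) + 17) = -83*(12*8 + 17) = -83*(96 + 17) = -83*113 = -9379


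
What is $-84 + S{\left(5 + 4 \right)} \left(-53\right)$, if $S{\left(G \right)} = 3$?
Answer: $-243$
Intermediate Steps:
$-84 + S{\left(5 + 4 \right)} \left(-53\right) = -84 + 3 \left(-53\right) = -84 - 159 = -243$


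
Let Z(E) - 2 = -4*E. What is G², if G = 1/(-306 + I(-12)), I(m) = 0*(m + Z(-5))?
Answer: 1/93636 ≈ 1.0680e-5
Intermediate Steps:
Z(E) = 2 - 4*E
I(m) = 0 (I(m) = 0*(m + (2 - 4*(-5))) = 0*(m + (2 + 20)) = 0*(m + 22) = 0*(22 + m) = 0)
G = -1/306 (G = 1/(-306 + 0) = 1/(-306) = -1/306 ≈ -0.0032680)
G² = (-1/306)² = 1/93636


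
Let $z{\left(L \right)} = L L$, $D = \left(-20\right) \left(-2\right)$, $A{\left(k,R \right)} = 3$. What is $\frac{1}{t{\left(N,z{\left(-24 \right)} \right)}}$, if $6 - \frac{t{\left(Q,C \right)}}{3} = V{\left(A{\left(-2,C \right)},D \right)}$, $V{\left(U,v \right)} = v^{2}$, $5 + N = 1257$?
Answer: $- \frac{1}{4782} \approx -0.00020912$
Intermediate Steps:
$N = 1252$ ($N = -5 + 1257 = 1252$)
$D = 40$
$z{\left(L \right)} = L^{2}$
$t{\left(Q,C \right)} = -4782$ ($t{\left(Q,C \right)} = 18 - 3 \cdot 40^{2} = 18 - 4800 = -4782$)
$\frac{1}{t{\left(N,z{\left(-24 \right)} \right)}} = \frac{1}{-4782} = - \frac{1}{4782}$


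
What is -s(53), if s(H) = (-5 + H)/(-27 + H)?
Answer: -24/13 ≈ -1.8462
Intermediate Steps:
s(H) = (-5 + H)/(-27 + H)
-s(53) = -(-5 + 53)/(-27 + 53) = -48/26 = -1*24/13 = -24/13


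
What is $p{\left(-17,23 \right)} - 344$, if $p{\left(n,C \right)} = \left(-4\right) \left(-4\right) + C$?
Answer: $-305$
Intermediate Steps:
$p{\left(n,C \right)} = 16 + C$
$p{\left(-17,23 \right)} - 344 = \left(16 + 23\right) - 344 = 39 - 344 = -305$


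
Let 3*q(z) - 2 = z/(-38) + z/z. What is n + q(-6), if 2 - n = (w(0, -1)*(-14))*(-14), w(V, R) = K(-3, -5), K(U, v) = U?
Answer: 11230/19 ≈ 591.05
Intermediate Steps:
w(V, R) = -3
q(z) = 1 - z/114 (q(z) = ⅔ + (z/(-38) + z/z)/3 = ⅔ + (z*(-1/38) + 1)/3 = ⅔ + (-z/38 + 1)/3 = ⅔ + (1 - z/38)/3 = ⅔ + (⅓ - z/114) = 1 - z/114)
n = 590 (n = 2 - (-3*(-14))*(-14) = 2 - 42*(-14) = 2 - 1*(-588) = 2 + 588 = 590)
n + q(-6) = 590 + (1 - 1/114*(-6)) = 590 + (1 + 1/19) = 590 + 20/19 = 11230/19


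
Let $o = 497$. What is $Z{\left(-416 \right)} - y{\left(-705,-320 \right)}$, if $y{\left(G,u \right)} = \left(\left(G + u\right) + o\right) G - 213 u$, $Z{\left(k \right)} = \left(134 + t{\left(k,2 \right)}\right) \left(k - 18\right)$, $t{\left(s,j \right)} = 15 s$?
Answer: $2209604$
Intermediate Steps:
$Z{\left(k \right)} = \left(-18 + k\right) \left(134 + 15 k\right)$ ($Z{\left(k \right)} = \left(134 + 15 k\right) \left(k - 18\right) = \left(134 + 15 k\right) \left(-18 + k\right) = \left(-18 + k\right) \left(134 + 15 k\right)$)
$y{\left(G,u \right)} = - 213 u + G \left(497 + G + u\right)$ ($y{\left(G,u \right)} = \left(\left(G + u\right) + 497\right) G - 213 u = \left(497 + G + u\right) G - 213 u = G \left(497 + G + u\right) - 213 u = - 213 u + G \left(497 + G + u\right)$)
$Z{\left(-416 \right)} - y{\left(-705,-320 \right)} = \left(-2412 - -56576 + 15 \left(-416\right)^{2}\right) - \left(\left(-705\right)^{2} - -68160 + 497 \left(-705\right) - -225600\right) = \left(-2412 + 56576 + 15 \cdot 173056\right) - \left(497025 + 68160 - 350385 + 225600\right) = \left(-2412 + 56576 + 2595840\right) - 440400 = 2650004 - 440400 = 2209604$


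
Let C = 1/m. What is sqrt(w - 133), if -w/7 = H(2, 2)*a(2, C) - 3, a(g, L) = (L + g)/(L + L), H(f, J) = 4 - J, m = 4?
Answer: 5*I*sqrt(7) ≈ 13.229*I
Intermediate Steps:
C = 1/4 ≈ 0.25000
a(g, L) = (L + g)/(2*L) (a(g, L) = (L + g)/((2*L)) = (L + g)*(1/(2*L)) = (L + g)/(2*L))
w = -42 (w = -7*((4 - 1*2)*((1/4 + 2)/(2*(1/4))) - 3) = -7*((4 - 2)*((1/2)*4*(9/4)) - 3) = -7*(2*(9/2) - 3) = -7*(9 - 3) = -7*6 = -42)
sqrt(w - 133) = sqrt(-42 - 133) = sqrt(-175) = 5*I*sqrt(7)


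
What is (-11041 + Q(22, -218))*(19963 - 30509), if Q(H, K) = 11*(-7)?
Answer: 117250428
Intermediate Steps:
Q(H, K) = -77
(-11041 + Q(22, -218))*(19963 - 30509) = (-11041 - 77)*(19963 - 30509) = -11118*(-10546) = 117250428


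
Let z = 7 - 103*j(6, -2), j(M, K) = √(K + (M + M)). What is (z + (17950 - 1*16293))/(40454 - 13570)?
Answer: 32/517 - 103*√10/26884 ≈ 0.049780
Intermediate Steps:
j(M, K) = √(K + 2*M)
z = 7 - 103*√10 (z = 7 - 103*√(-2 + 2*6) = 7 - 103*√(-2 + 12) = 7 - 103*√10 ≈ -318.71)
(z + (17950 - 1*16293))/(40454 - 13570) = ((7 - 103*√10) + (17950 - 1*16293))/(40454 - 13570) = ((7 - 103*√10) + (17950 - 16293))/26884 = ((7 - 103*√10) + 1657)*(1/26884) = (1664 - 103*√10)*(1/26884) = 32/517 - 103*√10/26884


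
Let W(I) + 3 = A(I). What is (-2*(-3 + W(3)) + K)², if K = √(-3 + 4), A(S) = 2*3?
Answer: 1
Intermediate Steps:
A(S) = 6
W(I) = 3 (W(I) = -3 + 6 = 3)
K = 1 (K = √1 = 1)
(-2*(-3 + W(3)) + K)² = (-2*(-3 + 3) + 1)² = (-2*0 + 1)² = (0 + 1)² = 1² = 1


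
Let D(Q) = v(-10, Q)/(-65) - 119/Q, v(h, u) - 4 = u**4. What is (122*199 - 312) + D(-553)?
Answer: -113659836120/79 ≈ -1.4387e+9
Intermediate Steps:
v(h, u) = 4 + u**4
D(Q) = -4/65 - 119/Q - Q**4/65 (D(Q) = (4 + Q**4)/(-65) - 119/Q = (4 + Q**4)*(-1/65) - 119/Q = (-4/65 - Q**4/65) - 119/Q = -4/65 - 119/Q - Q**4/65)
(122*199 - 312) + D(-553) = (122*199 - 312) + (1/65)*(-7735 - 553*(-4 - 1*(-553)**4))/(-553) = (24278 - 312) + (1/65)*(-1/553)*(-7735 - 553*(-4 - 1*93519144481)) = 23966 + (1/65)*(-1/553)*(-7735 - 553*(-4 - 93519144481)) = 23966 + (1/65)*(-1/553)*(-7735 - 553*(-93519144485)) = 23966 + (1/65)*(-1/553)*(-7735 + 51716086900205) = 23966 + (1/65)*(-1/553)*51716086892470 = 23966 - 113661729434/79 = -113659836120/79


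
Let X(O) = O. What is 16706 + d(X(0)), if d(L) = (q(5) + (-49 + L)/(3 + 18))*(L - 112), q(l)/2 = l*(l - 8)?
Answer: 60982/3 ≈ 20327.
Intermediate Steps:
q(l) = 2*l*(-8 + l) (q(l) = 2*(l*(l - 8)) = 2*(l*(-8 + l)) = 2*l*(-8 + l))
d(L) = (-112 + L)*(-97/3 + L/21) (d(L) = (2*5*(-8 + 5) + (-49 + L)/(3 + 18))*(L - 112) = (2*5*(-3) + (-49 + L)/21)*(-112 + L) = (-30 + (-49 + L)*(1/21))*(-112 + L) = (-30 + (-7/3 + L/21))*(-112 + L) = (-97/3 + L/21)*(-112 + L) = (-112 + L)*(-97/3 + L/21))
16706 + d(X(0)) = 16706 + (10864/3 - 113/3*0 + (1/21)*0**2) = 16706 + (10864/3 + 0 + (1/21)*0) = 16706 + (10864/3 + 0 + 0) = 16706 + 10864/3 = 60982/3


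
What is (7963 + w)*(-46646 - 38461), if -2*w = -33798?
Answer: -2115930234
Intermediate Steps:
w = 16899 (w = -½*(-33798) = 16899)
(7963 + w)*(-46646 - 38461) = (7963 + 16899)*(-46646 - 38461) = 24862*(-85107) = -2115930234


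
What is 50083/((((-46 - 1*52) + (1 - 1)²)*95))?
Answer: -50083/9310 ≈ -5.3795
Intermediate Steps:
50083/((((-46 - 1*52) + (1 - 1)²)*95)) = 50083/((((-46 - 52) + 0²)*95)) = 50083/(((-98 + 0)*95)) = 50083/((-98*95)) = 50083/(-9310) = 50083*(-1/9310) = -50083/9310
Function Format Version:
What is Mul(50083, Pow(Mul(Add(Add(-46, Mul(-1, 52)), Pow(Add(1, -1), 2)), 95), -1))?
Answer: Rational(-50083, 9310) ≈ -5.3795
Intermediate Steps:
Mul(50083, Pow(Mul(Add(Add(-46, Mul(-1, 52)), Pow(Add(1, -1), 2)), 95), -1)) = Mul(50083, Pow(Mul(Add(Add(-46, -52), Pow(0, 2)), 95), -1)) = Mul(50083, Pow(Mul(Add(-98, 0), 95), -1)) = Mul(50083, Pow(Mul(-98, 95), -1)) = Mul(50083, Pow(-9310, -1)) = Mul(50083, Rational(-1, 9310)) = Rational(-50083, 9310)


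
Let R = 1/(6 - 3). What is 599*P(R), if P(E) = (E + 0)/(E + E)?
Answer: 599/2 ≈ 299.50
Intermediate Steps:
R = 1/3 ≈ 0.33333
P(E) = 1/2 (P(E) = E/((2*E)) = E*(1/(2*E)) = 1/2)
599*P(R) = 599*(1/2) = 599/2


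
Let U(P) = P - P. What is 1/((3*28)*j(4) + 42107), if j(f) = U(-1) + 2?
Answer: 1/42275 ≈ 2.3655e-5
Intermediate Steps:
U(P) = 0
j(f) = 2 (j(f) = 0 + 2 = 2)
1/((3*28)*j(4) + 42107) = 1/((3*28)*2 + 42107) = 1/(84*2 + 42107) = 1/(168 + 42107) = 1/42275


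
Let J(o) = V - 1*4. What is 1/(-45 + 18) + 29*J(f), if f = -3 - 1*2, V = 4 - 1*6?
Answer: -4699/27 ≈ -174.04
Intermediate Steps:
V = -2 (V = 4 - 6 = -2)
f = -5 (f = -3 - 2 = -5)
J(o) = -6 (J(o) = -2 - 1*4 = -2 - 4 = -6)
1/(-45 + 18) + 29*J(f) = 1/(-45 + 18) + 29*(-6) = 1/(-27) - 174 = -1/27 - 174 = -4699/27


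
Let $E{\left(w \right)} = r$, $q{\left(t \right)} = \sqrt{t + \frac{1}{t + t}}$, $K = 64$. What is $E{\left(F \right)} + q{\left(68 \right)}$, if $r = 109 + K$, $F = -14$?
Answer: $173 + \frac{\sqrt{314466}}{68} \approx 181.25$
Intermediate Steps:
$r = 173$ ($r = 109 + 64 = 173$)
$q{\left(t \right)} = \sqrt{t + \frac{1}{2 t}}$
$E{\left(w \right)} = 173$
$E{\left(F \right)} + q{\left(68 \right)} = 173 + \frac{\sqrt{\frac{2}{68} + 4 \cdot 68}}{2} = 173 + \frac{\sqrt{2 \cdot \frac{1}{68} + 272}}{2} = 173 + \frac{\sqrt{\frac{1}{34} + 272}}{2} = 173 + \frac{\sqrt{\frac{9249}{34}}}{2} = 173 + \frac{\frac{1}{34} \sqrt{314466}}{2} = 173 + \frac{\sqrt{314466}}{68}$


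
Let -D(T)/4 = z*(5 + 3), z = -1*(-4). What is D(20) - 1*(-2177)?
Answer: 2049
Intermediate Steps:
z = 4
D(T) = -128 (D(T) = -16*(5 + 3) = -16*8 = -4*32 = -128)
D(20) - 1*(-2177) = -128 - 1*(-2177) = -128 + 2177 = 2049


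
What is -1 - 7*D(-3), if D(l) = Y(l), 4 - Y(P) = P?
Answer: -50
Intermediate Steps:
Y(P) = 4 - P
D(l) = 4 - l
-1 - 7*D(-3) = -1 - 7*(4 - 1*(-3)) = -1 - 7*(4 + 3) = -1 - 7*7 = -1 - 49 = -50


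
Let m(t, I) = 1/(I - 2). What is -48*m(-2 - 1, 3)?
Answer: -48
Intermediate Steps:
m(t, I) = 1/(-2 + I)
-48*m(-2 - 1, 3) = -48/(-2 + 3) = -48/1 = -48*1 = -48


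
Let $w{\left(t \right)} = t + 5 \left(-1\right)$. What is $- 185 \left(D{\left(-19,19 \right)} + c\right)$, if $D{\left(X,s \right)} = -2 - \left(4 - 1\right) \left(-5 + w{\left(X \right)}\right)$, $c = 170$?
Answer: $-47175$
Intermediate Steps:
$w{\left(t \right)} = -5 + t$ ($w{\left(t \right)} = t - 5 = -5 + t$)
$D{\left(X,s \right)} = 28 - 3 X$ ($D{\left(X,s \right)} = -2 - \left(4 - 1\right) \left(-5 + \left(-5 + X\right)\right) = -2 - 3 \left(-10 + X\right) = -2 - \left(-30 + 3 X\right) = 28 - 3 X$)
$- 185 \left(D{\left(-19,19 \right)} + c\right) = - 185 \left(\left(28 - -57\right) + 170\right) = - 185 \left(\left(28 + 57\right) + 170\right) = - 185 \left(85 + 170\right) = \left(-185\right) 255 = -47175$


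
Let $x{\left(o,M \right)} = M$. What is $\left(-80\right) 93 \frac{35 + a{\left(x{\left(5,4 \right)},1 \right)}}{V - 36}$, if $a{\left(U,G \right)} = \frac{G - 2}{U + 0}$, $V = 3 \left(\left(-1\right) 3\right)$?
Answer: $\frac{17236}{3} \approx 5745.3$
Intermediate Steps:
$V = -9$ ($V = 3 \left(-3\right) = -9$)
$a{\left(U,G \right)} = \frac{-2 + G}{U}$
$\left(-80\right) 93 \frac{35 + a{\left(x{\left(5,4 \right)},1 \right)}}{V - 36} = \left(-80\right) 93 \frac{35 + \frac{-2 + 1}{4}}{-9 - 36} = - 7440 \frac{35 + \frac{1}{4} \left(-1\right)}{-45} = - 7440 \left(35 - \frac{1}{4}\right) \left(- \frac{1}{45}\right) = - 7440 \cdot \frac{139}{4} \left(- \frac{1}{45}\right) = \left(-7440\right) \left(- \frac{139}{180}\right) = \frac{17236}{3}$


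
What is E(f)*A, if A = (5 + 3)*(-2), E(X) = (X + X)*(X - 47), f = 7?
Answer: 8960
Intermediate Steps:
E(X) = 2*X*(-47 + X) (E(X) = (2*X)*(-47 + X) = 2*X*(-47 + X))
A = -16 (A = 8*(-2) = -16)
E(f)*A = (2*7*(-47 + 7))*(-16) = (2*7*(-40))*(-16) = -560*(-16) = 8960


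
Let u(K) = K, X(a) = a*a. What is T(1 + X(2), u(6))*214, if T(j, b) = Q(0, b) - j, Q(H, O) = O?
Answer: 214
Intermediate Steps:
X(a) = a²
T(j, b) = b - j
T(1 + X(2), u(6))*214 = (6 - (1 + 2²))*214 = (6 - (1 + 4))*214 = (6 - 1*5)*214 = (6 - 5)*214 = 1*214 = 214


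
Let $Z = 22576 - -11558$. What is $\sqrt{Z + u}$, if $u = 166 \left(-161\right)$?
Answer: $4 \sqrt{463} \approx 86.07$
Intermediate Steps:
$Z = 34134$ ($Z = 22576 + 11558 = 34134$)
$u = -26726$
$\sqrt{Z + u} = \sqrt{34134 - 26726} = \sqrt{7408} = 4 \sqrt{463}$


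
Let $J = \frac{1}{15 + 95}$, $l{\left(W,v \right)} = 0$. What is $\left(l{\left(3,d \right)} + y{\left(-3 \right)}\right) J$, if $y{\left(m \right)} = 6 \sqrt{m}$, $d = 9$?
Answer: $\frac{3 i \sqrt{3}}{55} \approx 0.094476 i$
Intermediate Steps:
$J = \frac{1}{110} \approx 0.0090909$
$\left(l{\left(3,d \right)} + y{\left(-3 \right)}\right) J = \left(0 + 6 \sqrt{-3}\right) \frac{1}{110} = \left(0 + 6 i \sqrt{3}\right) \frac{1}{110} = 6 i \sqrt{3} \cdot \frac{1}{110} = \frac{3 i \sqrt{3}}{55}$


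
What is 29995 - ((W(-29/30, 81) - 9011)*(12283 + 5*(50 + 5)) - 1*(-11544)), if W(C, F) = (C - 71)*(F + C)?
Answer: 27826395937/150 ≈ 1.8551e+8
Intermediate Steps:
W(C, F) = (-71 + C)*(C + F)
29995 - ((W(-29/30, 81) - 9011)*(12283 + 5*(50 + 5)) - 1*(-11544)) = 29995 - ((((-29/30)² - (-2059)/30 - 71*81 - 29/30*81) - 9011)*(12283 + 5*(50 + 5)) - 1*(-11544)) = 29995 - ((((-29*1/30)² - (-2059)/30 - 5751 - 29*1/30*81) - 9011)*(12283 + 5*55) + 11544) = 29995 - ((((-29/30)² - 71*(-29/30) - 5751 - 29/30*81) - 9011)*(12283 + 275) + 11544) = 29995 - (((841/900 + 2059/30 - 5751 - 783/10) - 9011)*12558 + 11544) = 29995 - ((-5183759/900 - 9011)*12558 + 11544) = 29995 - (-13293659/900*12558 + 11544) = 29995 - (-27823628287/150 + 11544) = 29995 - 1*(-27821896687/150) = 29995 + 27821896687/150 = 27826395937/150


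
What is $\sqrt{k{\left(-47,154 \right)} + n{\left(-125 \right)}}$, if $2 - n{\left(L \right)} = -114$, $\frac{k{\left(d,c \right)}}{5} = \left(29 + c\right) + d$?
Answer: $2 \sqrt{199} \approx 28.213$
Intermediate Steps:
$k{\left(d,c \right)} = 145 + 5 c + 5 d$ ($k{\left(d,c \right)} = 5 \left(\left(29 + c\right) + d\right) = 5 \left(29 + c + d\right) = 145 + 5 c + 5 d$)
$n{\left(L \right)} = 116$ ($n{\left(L \right)} = 2 - -114 = 2 + 114 = 116$)
$\sqrt{k{\left(-47,154 \right)} + n{\left(-125 \right)}} = \sqrt{\left(145 + 5 \cdot 154 + 5 \left(-47\right)\right) + 116} = \sqrt{\left(145 + 770 - 235\right) + 116} = \sqrt{680 + 116} = \sqrt{796} = 2 \sqrt{199}$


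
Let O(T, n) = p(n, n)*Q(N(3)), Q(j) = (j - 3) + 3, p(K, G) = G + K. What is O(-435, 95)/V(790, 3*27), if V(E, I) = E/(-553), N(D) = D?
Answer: -399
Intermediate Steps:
Q(j) = j (Q(j) = (-3 + j) + 3 = j)
V(E, I) = -E/553 (V(E, I) = E*(-1/553) = -E/553)
O(T, n) = 6*n (O(T, n) = (n + n)*3 = (2*n)*3 = 6*n)
O(-435, 95)/V(790, 3*27) = (6*95)/((-1/553*790)) = 570/(-10/7) = 570*(-7/10) = -399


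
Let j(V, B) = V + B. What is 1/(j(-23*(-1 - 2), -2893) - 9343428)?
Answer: -1/9346252 ≈ -1.0699e-7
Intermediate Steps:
j(V, B) = B + V
1/(j(-23*(-1 - 2), -2893) - 9343428) = 1/((-2893 - 23*(-1 - 2)) - 9343428) = 1/((-2893 - 23*(-3)) - 9343428) = 1/((-2893 + 69) - 9343428) = 1/(-2824 - 9343428) = 1/(-9346252) = -1/9346252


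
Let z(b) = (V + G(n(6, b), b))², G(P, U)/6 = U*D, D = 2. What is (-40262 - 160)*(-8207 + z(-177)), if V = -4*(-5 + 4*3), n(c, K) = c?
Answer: -186866742534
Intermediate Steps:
G(P, U) = 12*U (G(P, U) = 6*(U*2) = 6*(2*U) = 12*U)
V = -28 (V = -4*(-5 + 12) = -4*7 = -28)
z(b) = (-28 + 12*b)²
(-40262 - 160)*(-8207 + z(-177)) = (-40262 - 160)*(-8207 + 16*(-7 + 3*(-177))²) = -40422*(-8207 + 16*(-7 - 531)²) = -40422*(-8207 + 16*(-538)²) = -40422*(-8207 + 16*289444) = -40422*(-8207 + 4631104) = -40422*4622897 = -186866742534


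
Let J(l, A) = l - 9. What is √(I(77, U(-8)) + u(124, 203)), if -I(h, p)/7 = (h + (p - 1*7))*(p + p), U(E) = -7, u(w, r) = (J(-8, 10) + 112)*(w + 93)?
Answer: √26789 ≈ 163.67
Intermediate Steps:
J(l, A) = -9 + l
u(w, r) = 8835 + 95*w (u(w, r) = ((-9 - 8) + 112)*(w + 93) = (-17 + 112)*(93 + w) = 95*(93 + w) = 8835 + 95*w)
I(h, p) = -14*p*(-7 + h + p) (I(h, p) = -7*(h + (p - 1*7))*(p + p) = -7*(h + (p - 7))*2*p = -7*(h + (-7 + p))*2*p = -7*(-7 + h + p)*2*p = -14*p*(-7 + h + p))
√(I(77, U(-8)) + u(124, 203)) = √(14*(-7)*(7 - 1*77 - 1*(-7)) + (8835 + 95*124)) = √(14*(-7)*(7 - 77 + 7) + (8835 + 11780)) = √(14*(-7)*(-63) + 20615) = √(6174 + 20615) = √26789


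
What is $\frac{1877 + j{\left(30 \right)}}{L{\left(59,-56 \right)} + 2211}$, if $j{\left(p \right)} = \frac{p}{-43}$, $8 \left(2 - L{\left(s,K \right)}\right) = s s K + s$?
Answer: $\frac{645448}{9140983} \approx 0.07061$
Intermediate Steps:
$L{\left(s,K \right)} = 2 - \frac{s}{8} - \frac{K s^{2}}{8}$ ($L{\left(s,K \right)} = 2 - \frac{s s K + s}{8} = 2 - \frac{s^{2} K + s}{8} = 2 - \frac{K s^{2} + s}{8} = 2 - \frac{s + K s^{2}}{8} = 2 - \left(\frac{s}{8} + \frac{K s^{2}}{8}\right) = 2 - \frac{s}{8} - \frac{K s^{2}}{8}$)
$j{\left(p \right)} = - \frac{p}{43}$ ($j{\left(p \right)} = p \left(- \frac{1}{43}\right) = - \frac{p}{43}$)
$\frac{1877 + j{\left(30 \right)}}{L{\left(59,-56 \right)} + 2211} = \frac{1877 - \frac{30}{43}}{\left(2 - \frac{59}{8} - - 7 \cdot 59^{2}\right) + 2211} = \frac{1877 - \frac{30}{43}}{\left(2 - \frac{59}{8} - \left(-7\right) 3481\right) + 2211} = \frac{80681}{43 \left(\left(2 - \frac{59}{8} + 24367\right) + 2211\right)} = \frac{80681}{43 \left(\frac{194893}{8} + 2211\right)} = \frac{80681}{43 \cdot \frac{212581}{8}} = \frac{80681}{43} \cdot \frac{8}{212581} = \frac{645448}{9140983}$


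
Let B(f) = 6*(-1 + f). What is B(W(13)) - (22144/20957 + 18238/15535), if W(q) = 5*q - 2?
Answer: 120384701334/325566995 ≈ 369.77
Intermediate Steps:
W(q) = -2 + 5*q
B(f) = -6 + 6*f
B(W(13)) - (22144/20957 + 18238/15535) = (-6 + 6*(-2 + 5*13)) - (22144/20957 + 18238/15535) = (-6 + 6*(-2 + 65)) - (22144*(1/20957) + 18238*(1/15535)) = (-6 + 6*63) - (22144/20957 + 18238/15535) = (-6 + 378) - 1*726220806/325566995 = 372 - 726220806/325566995 = 120384701334/325566995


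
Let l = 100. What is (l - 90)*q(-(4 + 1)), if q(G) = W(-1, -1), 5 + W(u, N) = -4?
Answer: -90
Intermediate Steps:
W(u, N) = -9 (W(u, N) = -5 - 4 = -9)
q(G) = -9
(l - 90)*q(-(4 + 1)) = (100 - 90)*(-9) = 10*(-9) = -90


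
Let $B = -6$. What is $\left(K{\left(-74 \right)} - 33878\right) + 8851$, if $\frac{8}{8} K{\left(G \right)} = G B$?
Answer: $-24583$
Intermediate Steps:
$K{\left(G \right)} = - 6 G$ ($K{\left(G \right)} = G \left(-6\right) = - 6 G$)
$\left(K{\left(-74 \right)} - 33878\right) + 8851 = \left(\left(-6\right) \left(-74\right) - 33878\right) + 8851 = \left(444 - 33878\right) + 8851 = -33434 + 8851 = -24583$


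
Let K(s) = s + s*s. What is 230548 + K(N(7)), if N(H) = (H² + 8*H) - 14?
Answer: 238920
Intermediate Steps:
N(H) = -14 + H² + 8*H
K(s) = s + s²
230548 + K(N(7)) = 230548 + (-14 + 7² + 8*7)*(1 + (-14 + 7² + 8*7)) = 230548 + (-14 + 49 + 56)*(1 + (-14 + 49 + 56)) = 230548 + 91*(1 + 91) = 230548 + 91*92 = 230548 + 8372 = 238920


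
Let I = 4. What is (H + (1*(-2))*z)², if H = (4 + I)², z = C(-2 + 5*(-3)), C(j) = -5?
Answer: 5476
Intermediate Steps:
z = -5
H = 64 (H = (4 + 4)² = 8² = 64)
(H + (1*(-2))*z)² = (64 + (1*(-2))*(-5))² = (64 - 2*(-5))² = (64 + 10)² = 74² = 5476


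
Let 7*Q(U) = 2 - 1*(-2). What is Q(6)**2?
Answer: 16/49 ≈ 0.32653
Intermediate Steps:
Q(U) = 4/7 (Q(U) = (2 - 1*(-2))/7 = (2 + 2)/7 = (1/7)*4 = 4/7)
Q(6)**2 = (4/7)**2 = 16/49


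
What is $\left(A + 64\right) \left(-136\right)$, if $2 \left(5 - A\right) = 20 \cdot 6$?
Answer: $-1224$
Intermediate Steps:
$A = -55$ ($A = 5 - \frac{20 \cdot 6}{2} = 5 - 60 = -55$)
$\left(A + 64\right) \left(-136\right) = \left(-55 + 64\right) \left(-136\right) = 9 \left(-136\right) = -1224$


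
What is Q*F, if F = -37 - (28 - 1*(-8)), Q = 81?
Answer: -5913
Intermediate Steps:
F = -73 (F = -37 - (28 + 8) = -37 - 1*36 = -37 - 36 = -73)
Q*F = 81*(-73) = -5913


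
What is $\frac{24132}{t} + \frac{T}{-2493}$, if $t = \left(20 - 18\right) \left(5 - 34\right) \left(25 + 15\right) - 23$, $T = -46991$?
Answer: $\frac{16646279}{1947033} \approx 8.5496$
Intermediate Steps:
$t = -2343$ ($t = \left(20 - 18\right) \left(\left(-29\right) 40\right) - 23 = 2 \left(-1160\right) - 23 = -2320 - 23 = -2343$)
$\frac{24132}{t} + \frac{T}{-2493} = \frac{24132}{-2343} - \frac{46991}{-2493} = 24132 \left(- \frac{1}{2343}\right) - - \frac{46991}{2493} = - \frac{8044}{781} + \frac{46991}{2493} = \frac{16646279}{1947033}$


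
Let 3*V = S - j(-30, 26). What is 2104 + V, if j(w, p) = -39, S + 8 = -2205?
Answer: 4138/3 ≈ 1379.3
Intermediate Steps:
S = -2213 (S = -8 - 2205 = -2213)
V = -2174/3 (V = (-2213 - 1*(-39))/3 = (-2213 + 39)/3 = (1/3)*(-2174) = -2174/3 ≈ -724.67)
2104 + V = 2104 - 2174/3 = 4138/3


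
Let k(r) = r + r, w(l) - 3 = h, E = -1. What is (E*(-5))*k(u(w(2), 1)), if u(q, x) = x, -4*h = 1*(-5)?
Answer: 10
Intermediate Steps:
h = 5/4 (h = -(-5)/4 = -¼*(-5) = 5/4 ≈ 1.2500)
w(l) = 17/4 (w(l) = 3 + 5/4 = 17/4)
k(r) = 2*r
(E*(-5))*k(u(w(2), 1)) = (-1*(-5))*(2*1) = 5*2 = 10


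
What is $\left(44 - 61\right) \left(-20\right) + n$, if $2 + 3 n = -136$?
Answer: $294$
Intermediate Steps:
$n = -46$ ($n = - \frac{2}{3} + \frac{1}{3} \left(-136\right) = - \frac{2}{3} - \frac{136}{3} = -46$)
$\left(44 - 61\right) \left(-20\right) + n = \left(44 - 61\right) \left(-20\right) - 46 = \left(-17\right) \left(-20\right) - 46 = 340 - 46 = 294$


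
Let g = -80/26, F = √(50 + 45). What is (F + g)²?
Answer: 17655/169 - 80*√95/13 ≈ 44.487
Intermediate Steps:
F = √95 ≈ 9.7468
g = -40/13 (g = -80*1/26 = -40/13 ≈ -3.0769)
(F + g)² = (√95 - 40/13)² = (-40/13 + √95)²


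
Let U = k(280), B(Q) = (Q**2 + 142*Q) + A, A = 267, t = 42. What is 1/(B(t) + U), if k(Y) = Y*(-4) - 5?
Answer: 1/6870 ≈ 0.00014556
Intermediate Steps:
B(Q) = 267 + Q**2 + 142*Q (B(Q) = (Q**2 + 142*Q) + 267 = 267 + Q**2 + 142*Q)
k(Y) = -5 - 4*Y (k(Y) = -4*Y - 5 = -5 - 4*Y)
U = -1125 (U = -5 - 4*280 = -5 - 1120 = -1125)
1/(B(t) + U) = 1/((267 + 42**2 + 142*42) - 1125) = 1/((267 + 1764 + 5964) - 1125) = 1/(7995 - 1125) = 1/6870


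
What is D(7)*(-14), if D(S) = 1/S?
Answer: -2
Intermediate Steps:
D(7)*(-14) = -14/7 = (1/7)*(-14) = -2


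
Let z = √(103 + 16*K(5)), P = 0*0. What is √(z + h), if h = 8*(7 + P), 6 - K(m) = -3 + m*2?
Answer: √(56 + √87) ≈ 8.0825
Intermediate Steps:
K(m) = 9 - 2*m (K(m) = 6 - (-3 + m*2) = 6 - (-3 + 2*m) = 6 + (3 - 2*m) = 9 - 2*m)
P = 0
h = 56 (h = 8*(7 + 0) = 8*7 = 56)
z = √87 (z = √(103 + 16*(9 - 2*5)) = √(103 + 16*(9 - 10)) = √(103 + 16*(-1)) = √(103 - 16) = √87 ≈ 9.3274)
√(z + h) = √(√87 + 56) = √(56 + √87)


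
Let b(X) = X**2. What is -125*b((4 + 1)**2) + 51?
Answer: -78074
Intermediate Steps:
-125*b((4 + 1)**2) + 51 = -125*(4 + 1)**4 + 51 = -125*(5**2)**2 + 51 = -125*25**2 + 51 = -125*625 + 51 = -78125 + 51 = -78074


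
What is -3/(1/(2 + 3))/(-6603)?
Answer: 5/2201 ≈ 0.0022717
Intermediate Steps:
-3/(1/(2 + 3))/(-6603) = -3/(1/5)*(-1/6603) = -3/⅕*(-1/6603) = -3*5*(-1/6603) = -15*(-1/6603) = 5/2201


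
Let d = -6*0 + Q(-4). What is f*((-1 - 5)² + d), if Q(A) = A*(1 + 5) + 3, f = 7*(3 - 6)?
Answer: -315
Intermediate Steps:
f = -21 (f = 7*(-3) = -21)
Q(A) = 3 + 6*A (Q(A) = A*6 + 3 = 6*A + 3 = 3 + 6*A)
d = -21 (d = -6*0 + (3 + 6*(-4)) = 0 + (3 - 24) = 0 - 21 = -21)
f*((-1 - 5)² + d) = -21*((-1 - 5)² - 21) = -21*((-6)² - 21) = -21*(36 - 21) = -21*15 = -315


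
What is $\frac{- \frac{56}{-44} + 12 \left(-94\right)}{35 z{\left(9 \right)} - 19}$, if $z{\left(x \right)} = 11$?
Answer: $- \frac{6197}{2013} \approx -3.0785$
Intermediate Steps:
$\frac{- \frac{56}{-44} + 12 \left(-94\right)}{35 z{\left(9 \right)} - 19} = \frac{- \frac{56}{-44} + 12 \left(-94\right)}{35 \cdot 11 - 19} = \frac{\left(-56\right) \left(- \frac{1}{44}\right) - 1128}{385 - 19} = \frac{\frac{14}{11} - 1128}{366} = \left(- \frac{12394}{11}\right) \frac{1}{366} = - \frac{6197}{2013}$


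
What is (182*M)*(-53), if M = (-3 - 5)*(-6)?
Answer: -463008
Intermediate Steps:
M = 48 (M = -8*(-6) = 48)
(182*M)*(-53) = (182*48)*(-53) = 8736*(-53) = -463008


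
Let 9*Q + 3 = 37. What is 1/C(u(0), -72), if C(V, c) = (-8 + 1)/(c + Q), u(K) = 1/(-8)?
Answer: 614/63 ≈ 9.7460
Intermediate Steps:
Q = 34/9 (Q = -⅓ + (⅑)*37 = -⅓ + 37/9 = 34/9 ≈ 3.7778)
u(K) = -⅛
C(V, c) = -7/(34/9 + c) (C(V, c) = (-8 + 1)/(c + 34/9) = -7/(34/9 + c))
1/C(u(0), -72) = 1/(-63/(34 + 9*(-72))) = 1/(-63/(34 - 648)) = 1/(-63/(-614)) = 1/(-63*(-1/614)) = 1/(63/614) = 614/63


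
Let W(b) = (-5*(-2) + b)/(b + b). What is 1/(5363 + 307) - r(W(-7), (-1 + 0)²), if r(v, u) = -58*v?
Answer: -10067/810 ≈ -12.428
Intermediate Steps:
W(b) = (10 + b)/(2*b) (W(b) = (10 + b)/((2*b)) = (10 + b)*(1/(2*b)) = (10 + b)/(2*b))
1/(5363 + 307) - r(W(-7), (-1 + 0)²) = 1/(5363 + 307) - (-58)*(½)*(10 - 7)/(-7) = 1/5670 - (-58)*(½)*(-⅐)*3 = 1/5670 - (-58)*(-3)/14 = 1/5670 - 1*87/7 = 1/5670 - 87/7 = -10067/810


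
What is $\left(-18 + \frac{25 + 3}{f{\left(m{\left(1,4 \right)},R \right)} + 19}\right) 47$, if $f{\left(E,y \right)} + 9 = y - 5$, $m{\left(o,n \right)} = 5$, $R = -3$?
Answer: $-188$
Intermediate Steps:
$f{\left(E,y \right)} = -14 + y$ ($f{\left(E,y \right)} = -9 + \left(y - 5\right) = -9 + \left(-5 + y\right) = -14 + y$)
$\left(-18 + \frac{25 + 3}{f{\left(m{\left(1,4 \right)},R \right)} + 19}\right) 47 = \left(-18 + \frac{25 + 3}{\left(-14 - 3\right) + 19}\right) 47 = \left(-18 + \frac{28}{-17 + 19}\right) 47 = \left(-18 + \frac{28}{2}\right) 47 = \left(-18 + 28 \cdot \frac{1}{2}\right) 47 = \left(-18 + 14\right) 47 = \left(-4\right) 47 = -188$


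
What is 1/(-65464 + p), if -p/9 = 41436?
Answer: -1/438388 ≈ -2.2811e-6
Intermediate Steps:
p = -372924 (p = -9*41436 = -372924)
1/(-65464 + p) = 1/(-65464 - 372924) = 1/(-438388) = -1/438388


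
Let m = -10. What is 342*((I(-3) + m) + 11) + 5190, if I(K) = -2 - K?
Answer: 5874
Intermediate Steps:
342*((I(-3) + m) + 11) + 5190 = 342*(((-2 - 1*(-3)) - 10) + 11) + 5190 = 342*(((-2 + 3) - 10) + 11) + 5190 = 342*((1 - 10) + 11) + 5190 = 342*(-9 + 11) + 5190 = 342*2 + 5190 = 684 + 5190 = 5874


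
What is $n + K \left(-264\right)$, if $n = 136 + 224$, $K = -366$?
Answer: $96984$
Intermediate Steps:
$n = 360$
$n + K \left(-264\right) = 360 - -96624 = 360 + 96624 = 96984$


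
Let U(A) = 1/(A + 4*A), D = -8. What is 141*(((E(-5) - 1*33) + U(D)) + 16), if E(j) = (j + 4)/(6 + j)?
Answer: -101661/40 ≈ -2541.5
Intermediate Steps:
U(A) = 1/(5*A)
E(j) = (4 + j)/(6 + j)
141*(((E(-5) - 1*33) + U(D)) + 16) = 141*((((4 - 5)/(6 - 5) - 1*33) + (⅕)/(-8)) + 16) = 141*(((-1/1 - 33) + (⅕)*(-⅛)) + 16) = 141*(((1*(-1) - 33) - 1/40) + 16) = 141*(((-1 - 33) - 1/40) + 16) = 141*((-34 - 1/40) + 16) = 141*(-1361/40 + 16) = 141*(-721/40) = -101661/40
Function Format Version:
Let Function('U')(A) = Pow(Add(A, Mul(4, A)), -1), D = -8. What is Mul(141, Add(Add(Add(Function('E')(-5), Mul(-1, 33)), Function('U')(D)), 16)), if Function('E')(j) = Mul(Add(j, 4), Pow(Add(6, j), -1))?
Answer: Rational(-101661, 40) ≈ -2541.5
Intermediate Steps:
Function('U')(A) = Mul(Rational(1, 5), Pow(A, -1)) (Function('U')(A) = Pow(Mul(5, A), -1) = Mul(Rational(1, 5), Pow(A, -1)))
Function('E')(j) = Mul(Pow(Add(6, j), -1), Add(4, j)) (Function('E')(j) = Mul(Add(4, j), Pow(Add(6, j), -1)) = Mul(Pow(Add(6, j), -1), Add(4, j)))
Mul(141, Add(Add(Add(Function('E')(-5), Mul(-1, 33)), Function('U')(D)), 16)) = Mul(141, Add(Add(Add(Mul(Pow(Add(6, -5), -1), Add(4, -5)), Mul(-1, 33)), Mul(Rational(1, 5), Pow(-8, -1))), 16)) = Mul(141, Add(Add(Add(Mul(Pow(1, -1), -1), -33), Mul(Rational(1, 5), Rational(-1, 8))), 16)) = Mul(141, Add(Add(Add(Mul(1, -1), -33), Rational(-1, 40)), 16)) = Mul(141, Add(Add(Add(-1, -33), Rational(-1, 40)), 16)) = Mul(141, Add(Add(-34, Rational(-1, 40)), 16)) = Mul(141, Add(Rational(-1361, 40), 16)) = Mul(141, Rational(-721, 40)) = Rational(-101661, 40)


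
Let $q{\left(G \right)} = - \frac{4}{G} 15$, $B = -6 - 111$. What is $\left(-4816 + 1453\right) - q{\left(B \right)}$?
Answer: $- \frac{131177}{39} \approx -3363.5$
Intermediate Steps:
$B = -117$ ($B = -6 - 111 = -117$)
$q{\left(G \right)} = - \frac{60}{G}$
$\left(-4816 + 1453\right) - q{\left(B \right)} = \left(-4816 + 1453\right) - - \frac{60}{-117} = -3363 - \left(-60\right) \left(- \frac{1}{117}\right) = -3363 - \frac{20}{39} = - \frac{131177}{39}$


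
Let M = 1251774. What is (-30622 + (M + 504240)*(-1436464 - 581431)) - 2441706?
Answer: -3543454342858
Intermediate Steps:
(-30622 + (M + 504240)*(-1436464 - 581431)) - 2441706 = (-30622 + (1251774 + 504240)*(-1436464 - 581431)) - 2441706 = (-30622 + 1756014*(-2017895)) - 2441706 = (-30622 - 3543451870530) - 2441706 = -3543451901152 - 2441706 = -3543454342858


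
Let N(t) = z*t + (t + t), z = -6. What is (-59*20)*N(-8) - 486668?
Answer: -524428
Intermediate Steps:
N(t) = -4*t (N(t) = -6*t + (t + t) = -6*t + 2*t = -4*t)
(-59*20)*N(-8) - 486668 = (-59*20)*(-4*(-8)) - 486668 = -1180*32 - 486668 = -37760 - 486668 = -524428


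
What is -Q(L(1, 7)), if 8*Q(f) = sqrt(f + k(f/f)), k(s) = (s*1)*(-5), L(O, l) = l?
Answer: -sqrt(2)/8 ≈ -0.17678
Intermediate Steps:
k(s) = -5*s (k(s) = s*(-5) = -5*s)
Q(f) = sqrt(-5 + f)/8 (Q(f) = sqrt(f - 5*f/f)/8 = sqrt(f - 5*1)/8 = sqrt(f - 5)/8 = sqrt(-5 + f)/8)
-Q(L(1, 7)) = -sqrt(-5 + 7)/8 = -sqrt(2)/8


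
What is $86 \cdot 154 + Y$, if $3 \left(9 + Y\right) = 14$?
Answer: $\frac{39719}{3} \approx 13240.0$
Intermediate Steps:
$Y = - \frac{13}{3}$ ($Y = -9 + \frac{1}{3} \cdot 14 = -9 + \frac{14}{3} = - \frac{13}{3} \approx -4.3333$)
$86 \cdot 154 + Y = 86 \cdot 154 - \frac{13}{3} = 13244 - \frac{13}{3} = \frac{39719}{3}$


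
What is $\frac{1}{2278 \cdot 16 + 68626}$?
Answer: $\frac{1}{105074} \approx 9.5171 \cdot 10^{-6}$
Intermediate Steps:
$\frac{1}{2278 \cdot 16 + 68626} = \frac{1}{36448 + 68626} = \frac{1}{105074}$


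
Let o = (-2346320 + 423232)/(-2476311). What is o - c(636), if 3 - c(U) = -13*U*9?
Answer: -184272759977/2476311 ≈ -74414.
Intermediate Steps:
c(U) = 3 + 117*U (c(U) = 3 - (-13*U)*9 = 3 - (-117)*U = 3 + 117*U)
o = 1923088/2476311 (o = -1923088*(-1/2476311) = 1923088/2476311 ≈ 0.77659)
o - c(636) = 1923088/2476311 - (3 + 117*636) = 1923088/2476311 - (3 + 74412) = 1923088/2476311 - 1*74415 = 1923088/2476311 - 74415 = -184272759977/2476311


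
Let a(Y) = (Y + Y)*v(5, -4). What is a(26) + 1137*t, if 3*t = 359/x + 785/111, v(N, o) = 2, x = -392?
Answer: 106048357/43512 ≈ 2437.2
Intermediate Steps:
a(Y) = 4*Y (a(Y) = (Y + Y)*2 = (2*Y)*2 = 4*Y)
t = 267871/130536 (t = (359/(-392) + 785/111)/3 = (359*(-1/392) + 785*(1/111))/3 = (-359/392 + 785/111)/3 = (⅓)*(267871/43512) = 267871/130536 ≈ 2.0521)
a(26) + 1137*t = 4*26 + 1137*(267871/130536) = 104 + 101523109/43512 = 106048357/43512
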